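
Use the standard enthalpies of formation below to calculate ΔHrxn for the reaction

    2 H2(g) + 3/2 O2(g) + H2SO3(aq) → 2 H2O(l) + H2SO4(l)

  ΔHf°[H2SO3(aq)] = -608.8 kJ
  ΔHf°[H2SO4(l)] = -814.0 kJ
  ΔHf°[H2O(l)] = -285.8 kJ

ΔHrxn = -776.8 kJ

ΔH°rxn = Σ nΔHf°(products) − Σ nΔHf°(reactants).
Products: 2·(-285.8) + 1·(-814.0) = -1385.6
Reactants: 2·(+0.0) + 3/2·(+0.0) + 1·(-608.8) = -608.8
ΔHrxn = (-1385.6) − (-608.8) = -776.8 kJ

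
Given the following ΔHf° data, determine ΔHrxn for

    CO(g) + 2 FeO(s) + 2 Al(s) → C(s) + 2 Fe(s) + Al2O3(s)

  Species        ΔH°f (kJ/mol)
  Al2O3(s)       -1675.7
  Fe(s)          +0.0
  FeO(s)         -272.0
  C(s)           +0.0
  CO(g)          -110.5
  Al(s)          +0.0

Products: 1·(+0.0) + 2·(+0.0) + 1·(-1675.7) = -1675.7
Reactants: 1·(-110.5) + 2·(-272.0) + 2·(+0.0) = -654.5
ΔHrxn = (-1675.7) − (-654.5) = -1021.2 kJ/mol

ΔHrxn = -1021.2 kJ/mol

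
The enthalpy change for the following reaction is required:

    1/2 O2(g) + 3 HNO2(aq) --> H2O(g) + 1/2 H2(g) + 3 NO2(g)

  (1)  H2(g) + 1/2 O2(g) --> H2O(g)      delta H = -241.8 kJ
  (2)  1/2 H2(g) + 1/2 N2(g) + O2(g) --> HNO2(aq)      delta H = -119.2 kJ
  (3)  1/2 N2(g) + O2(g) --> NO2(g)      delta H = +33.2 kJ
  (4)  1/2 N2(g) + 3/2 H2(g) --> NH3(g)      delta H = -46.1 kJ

delta H = 215.4 kJ

(1) as written: -241.8 kJ
(2) reversed and × 3: (-3)·(-119.2) = +357.6 kJ
(3) × 3: (3)·(+33.2) = +99.6 kJ
(4): not needed.
Summing the manipulated equations, delta H = (-241.8) + (+357.6) + (+99.6) = 215.4 kJ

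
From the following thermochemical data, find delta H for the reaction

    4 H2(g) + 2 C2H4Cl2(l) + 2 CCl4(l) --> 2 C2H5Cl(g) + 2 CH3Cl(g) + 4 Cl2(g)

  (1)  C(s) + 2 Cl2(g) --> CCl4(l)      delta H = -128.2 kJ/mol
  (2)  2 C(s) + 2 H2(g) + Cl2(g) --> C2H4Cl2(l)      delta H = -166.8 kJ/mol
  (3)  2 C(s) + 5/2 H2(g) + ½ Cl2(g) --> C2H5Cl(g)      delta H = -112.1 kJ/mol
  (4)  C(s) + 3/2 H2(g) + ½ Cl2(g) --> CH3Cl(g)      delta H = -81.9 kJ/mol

(1) reversed and × 2 (CCl4(l) must end up as a reactant; ×2 to match 2 CCl4(l) in the target): (-2)·(-128.2) = +256.4 kJ/mol
(2) reversed and × 2 (reverse to put C2H4Cl2(l) on the reactant side; ×2 to match 2 C2H4Cl2(l) in the target): (-2)·(-166.8) = +333.6 kJ/mol
(3) × 2 (×2 to match 2 C2H5Cl(g) in the target): (2)·(-112.1) = -224.2 kJ/mol
(4) × 2 (scale by 2 for the 2 CH3Cl(g)): (2)·(-81.9) = -163.8 kJ/mol
delta H = (+256.4) + (+333.6) + (-224.2) + (-163.8) = 202.0 kJ/mol

delta H = 202.0 kJ/mol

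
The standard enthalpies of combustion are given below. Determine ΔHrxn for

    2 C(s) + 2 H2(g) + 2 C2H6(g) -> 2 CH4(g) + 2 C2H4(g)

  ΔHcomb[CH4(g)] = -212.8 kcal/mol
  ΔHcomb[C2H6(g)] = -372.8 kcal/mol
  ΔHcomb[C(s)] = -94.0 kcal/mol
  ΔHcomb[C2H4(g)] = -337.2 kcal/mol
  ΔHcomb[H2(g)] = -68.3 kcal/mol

Using ΔH = Σ nΔHc°(reactants) − Σ nΔHc°(products):
= [2·(-94.0) + 2·(-68.3) + 2·(-372.8)] − [2·(-212.8) + 2·(-337.2)]
= 29.8 kcal/mol

ΔHrxn = 29.8 kcal/mol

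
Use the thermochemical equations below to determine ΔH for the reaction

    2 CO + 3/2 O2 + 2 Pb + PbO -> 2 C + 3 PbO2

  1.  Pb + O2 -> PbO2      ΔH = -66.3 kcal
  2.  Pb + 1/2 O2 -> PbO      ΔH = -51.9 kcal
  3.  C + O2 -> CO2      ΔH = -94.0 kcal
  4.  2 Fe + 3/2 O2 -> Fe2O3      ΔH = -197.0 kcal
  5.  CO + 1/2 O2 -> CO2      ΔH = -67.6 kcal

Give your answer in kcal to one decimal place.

ΔH = -94.2 kcal

eq. 1 × 3: (3)·(-66.3) = -198.9 kcal
eq. 2 reversed: +51.9 kcal
eq. 3 reversed and × 2: (-2)·(-94.0) = +188.0 kcal
eq. 4: not needed.
eq. 5 × 2: (2)·(-67.6) = -135.2 kcal
ΔH = (3)·(-66.3) + (-1)·(-51.9) + (-2)·(-94.0) + (2)·(-67.6) = -94.2 kcal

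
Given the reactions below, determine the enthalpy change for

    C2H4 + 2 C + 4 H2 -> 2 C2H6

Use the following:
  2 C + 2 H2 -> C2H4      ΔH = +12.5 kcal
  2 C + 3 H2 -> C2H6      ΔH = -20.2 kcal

ΔH = -52.9 kcal

equation 1 reversed: -12.5 kcal
equation 2 × 2: (2)·(-20.2) = -40.4 kcal
ΔH = (-12.5) + (-40.4) = -52.9 kcal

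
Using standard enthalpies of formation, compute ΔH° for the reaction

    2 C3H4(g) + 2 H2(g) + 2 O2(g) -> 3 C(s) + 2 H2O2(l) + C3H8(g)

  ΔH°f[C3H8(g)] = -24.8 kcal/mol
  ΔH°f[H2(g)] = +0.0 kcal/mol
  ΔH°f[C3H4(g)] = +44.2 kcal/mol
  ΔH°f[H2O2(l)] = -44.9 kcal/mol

Products: 3·(+0.0) + 2·(-44.9) + 1·(-24.8) = -114.6
Reactants: 2·(+44.2) + 2·(+0.0) + 2·(+0.0) = +88.4
ΔH° = (-114.6) − (+88.4) = -203.0 kcal/mol

ΔH° = -203.0 kcal/mol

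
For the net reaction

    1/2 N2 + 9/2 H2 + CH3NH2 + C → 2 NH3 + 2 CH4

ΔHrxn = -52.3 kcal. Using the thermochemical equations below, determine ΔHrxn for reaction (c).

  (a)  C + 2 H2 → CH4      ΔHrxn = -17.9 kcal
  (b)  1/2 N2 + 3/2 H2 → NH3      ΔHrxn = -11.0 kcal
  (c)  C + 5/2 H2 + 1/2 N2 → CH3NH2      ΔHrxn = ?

ΔHrxn = -5.5 kcal

(a) × 2: (2)·(-17.9) = -35.8 kcal
(b) × 2: (2)·(-11.0) = -22.0 kcal
(c) reversed: contributes −x
-52.3 = (-35.8) + (-22.0) − x
x = (-52.3 − (-57.8)) / (-1) = -5.5 kcal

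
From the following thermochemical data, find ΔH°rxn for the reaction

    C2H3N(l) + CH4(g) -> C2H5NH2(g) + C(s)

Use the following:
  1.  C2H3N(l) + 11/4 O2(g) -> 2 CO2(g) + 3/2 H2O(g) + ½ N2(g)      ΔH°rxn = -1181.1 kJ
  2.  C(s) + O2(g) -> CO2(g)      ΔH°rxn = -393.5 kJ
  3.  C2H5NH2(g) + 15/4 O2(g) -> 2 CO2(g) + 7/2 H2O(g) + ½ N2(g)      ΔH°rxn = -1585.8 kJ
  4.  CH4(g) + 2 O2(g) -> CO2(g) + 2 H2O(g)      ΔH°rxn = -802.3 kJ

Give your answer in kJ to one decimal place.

eq. 1 as written (C2H3N(l) already on the reactant side): -1181.1 kJ
eq. 2 reversed (reverse to put C(s) on the product side): +393.5 kJ
eq. 3 reversed (reverse to put C2H5NH2(g) on the product side): +1585.8 kJ
eq. 4 as written (CH4(g) already on the reactant side): -802.3 kJ
By Hess's law, ΔH°rxn = (-1181.1) + (+393.5) + (+1585.8) + (-802.3) = -4.1 kJ

ΔH°rxn = -4.1 kJ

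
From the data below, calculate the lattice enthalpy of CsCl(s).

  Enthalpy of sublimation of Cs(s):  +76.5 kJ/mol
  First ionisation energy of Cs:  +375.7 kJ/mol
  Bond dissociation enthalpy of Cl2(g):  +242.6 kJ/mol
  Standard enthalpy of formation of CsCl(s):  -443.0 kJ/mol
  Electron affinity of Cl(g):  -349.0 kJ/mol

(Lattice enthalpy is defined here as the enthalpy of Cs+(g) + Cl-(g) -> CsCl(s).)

U = -667.5 kJ/mol

ΔHf° = 1·ΔHsub + 1·(ΣIE) + 1/2·D(Cl2) + 1·EA + U
-443.0 = 1·(+76.5) + 1·(+375.7) + 1/2·(+242.6) + 1·(-349.0) + U
U = -443.0 − (+224.5) = -667.5 kJ/mol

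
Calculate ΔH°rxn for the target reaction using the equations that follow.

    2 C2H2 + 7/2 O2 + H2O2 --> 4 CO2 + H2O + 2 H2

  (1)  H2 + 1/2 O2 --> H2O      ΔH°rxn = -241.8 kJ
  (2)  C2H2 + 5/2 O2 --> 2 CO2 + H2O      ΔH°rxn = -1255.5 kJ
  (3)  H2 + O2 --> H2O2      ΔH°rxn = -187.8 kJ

ΔH°rxn = -2081.4 kJ

(1) reversed: +241.8 kJ
(2) × 2: (2)·(-1255.5) = -2511.0 kJ
(3) reversed: +187.8 kJ
Since enthalpy is a state function, ΔH°rxn = (-1)·(-241.8) + (2)·(-1255.5) + (-1)·(-187.8) = -2081.4 kJ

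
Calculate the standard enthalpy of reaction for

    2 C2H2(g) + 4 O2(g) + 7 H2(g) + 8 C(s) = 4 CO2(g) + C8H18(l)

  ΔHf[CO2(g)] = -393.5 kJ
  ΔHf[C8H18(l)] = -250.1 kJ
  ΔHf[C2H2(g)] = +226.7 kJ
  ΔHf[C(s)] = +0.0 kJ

ΔH°rxn = -2277.5 kJ

Products: 4·(-393.5) + 1·(-250.1) = -1824.1
Reactants: 2·(+226.7) + 4·(+0.0) + 7·(+0.0) + 8·(+0.0) = +453.4
ΔH°rxn = (-1824.1) − (+453.4) = -2277.5 kJ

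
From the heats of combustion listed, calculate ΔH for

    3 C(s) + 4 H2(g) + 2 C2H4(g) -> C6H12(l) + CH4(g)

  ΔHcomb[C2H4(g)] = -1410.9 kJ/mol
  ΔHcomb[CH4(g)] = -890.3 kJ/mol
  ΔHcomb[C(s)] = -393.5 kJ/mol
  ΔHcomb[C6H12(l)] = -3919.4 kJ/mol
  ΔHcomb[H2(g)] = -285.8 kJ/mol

ΔH = -335.8 kJ/mol

Using ΔH = Σ nΔHc°(reactants) − Σ nΔHc°(products):
= [3·(-393.5) + 4·(-285.8) + 2·(-1410.9)] − [1·(-3919.4) + 1·(-890.3)]
= -335.8 kJ/mol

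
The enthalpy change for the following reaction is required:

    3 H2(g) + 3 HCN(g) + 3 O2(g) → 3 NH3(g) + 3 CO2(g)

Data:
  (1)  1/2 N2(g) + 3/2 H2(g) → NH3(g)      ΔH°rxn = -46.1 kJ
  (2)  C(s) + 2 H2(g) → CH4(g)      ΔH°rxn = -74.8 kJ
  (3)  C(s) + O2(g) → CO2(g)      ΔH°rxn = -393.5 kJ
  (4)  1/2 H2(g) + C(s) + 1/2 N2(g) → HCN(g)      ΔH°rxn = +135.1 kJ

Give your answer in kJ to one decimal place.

ΔH°rxn = -1724.1 kJ

(1) × 3: (3)·(-46.1) = -138.3 kJ
(2): not needed.
(3) × 3: (3)·(-393.5) = -1180.5 kJ
(4) reversed and × 3: (-3)·(+135.1) = -405.3 kJ
By Hess's law, ΔH°rxn = (-138.3) + (-1180.5) + (-405.3) = -1724.1 kJ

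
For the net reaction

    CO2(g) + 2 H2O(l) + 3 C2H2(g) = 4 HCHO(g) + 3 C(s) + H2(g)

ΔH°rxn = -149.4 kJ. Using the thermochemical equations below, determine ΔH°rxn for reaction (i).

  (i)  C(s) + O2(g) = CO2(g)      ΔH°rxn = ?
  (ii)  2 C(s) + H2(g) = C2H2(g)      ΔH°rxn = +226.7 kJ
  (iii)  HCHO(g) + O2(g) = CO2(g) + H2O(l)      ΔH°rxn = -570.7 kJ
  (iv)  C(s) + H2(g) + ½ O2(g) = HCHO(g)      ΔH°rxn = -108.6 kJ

(i) as written: contributes x
(ii) reversed and × 3: (-3)·(+226.7) = -680.1 kJ
(iii) reversed and × 2: (-2)·(-570.7) = +1141.4 kJ
(iv) × 2: (2)·(-108.6) = -217.2 kJ
-149.4 = (-680.1) + (+1141.4) + (-217.2) + x
x = (-149.4 − (+244.1)) / (1) = -393.5 kJ

ΔH°rxn = -393.5 kJ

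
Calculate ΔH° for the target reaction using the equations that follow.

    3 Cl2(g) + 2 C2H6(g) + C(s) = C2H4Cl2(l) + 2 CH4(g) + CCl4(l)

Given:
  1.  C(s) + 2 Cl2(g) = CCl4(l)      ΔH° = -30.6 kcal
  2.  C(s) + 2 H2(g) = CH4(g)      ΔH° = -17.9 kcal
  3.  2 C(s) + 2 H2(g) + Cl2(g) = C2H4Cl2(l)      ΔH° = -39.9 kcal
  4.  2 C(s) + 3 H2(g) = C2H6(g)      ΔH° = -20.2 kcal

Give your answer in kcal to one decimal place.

eq. 1 as written: -30.6 kcal
eq. 2 × 2: (2)·(-17.9) = -35.8 kcal
eq. 3 as written: -39.9 kcal
eq. 4 reversed and × 2: (-2)·(-20.2) = +40.4 kcal
ΔH° = (-30.6) + (-35.8) + (-39.9) + (+40.4) = -65.9 kcal

ΔH° = -65.9 kcal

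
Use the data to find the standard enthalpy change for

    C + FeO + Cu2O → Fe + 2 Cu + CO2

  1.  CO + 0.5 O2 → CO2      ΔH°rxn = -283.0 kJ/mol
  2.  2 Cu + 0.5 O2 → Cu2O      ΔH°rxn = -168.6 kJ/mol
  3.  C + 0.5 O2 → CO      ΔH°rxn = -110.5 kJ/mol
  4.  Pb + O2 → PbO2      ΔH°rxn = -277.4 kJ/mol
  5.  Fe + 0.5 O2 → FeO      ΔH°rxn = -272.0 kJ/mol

eq. 1 as written: -283.0 kJ/mol
eq. 2 reversed: +168.6 kJ/mol
eq. 3 as written: -110.5 kJ/mol
eq. 4: not needed.
eq. 5 reversed: +272.0 kJ/mol
By Hess's law, ΔH°rxn = (-283.0) + (+168.6) + (-110.5) + (+272.0) = 47.1 kJ/mol

ΔH°rxn = 47.1 kJ/mol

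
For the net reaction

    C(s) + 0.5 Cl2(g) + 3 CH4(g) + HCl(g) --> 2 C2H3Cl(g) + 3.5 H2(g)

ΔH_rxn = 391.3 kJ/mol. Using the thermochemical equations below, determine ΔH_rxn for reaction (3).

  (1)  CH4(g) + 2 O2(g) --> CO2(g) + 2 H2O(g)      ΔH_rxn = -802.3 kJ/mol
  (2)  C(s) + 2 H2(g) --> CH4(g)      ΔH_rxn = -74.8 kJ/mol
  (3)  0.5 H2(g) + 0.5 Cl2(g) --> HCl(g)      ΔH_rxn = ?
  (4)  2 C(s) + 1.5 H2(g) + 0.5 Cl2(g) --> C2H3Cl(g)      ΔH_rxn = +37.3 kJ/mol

(1): not needed.
(2) reversed and × 3: (-3)·(-74.8) = +224.4 kJ/mol
(3) reversed: contributes −x
(4) × 2: (2)·(+37.3) = +74.6 kJ/mol
+391.3 = (+224.4) + (+74.6) − x
x = (+391.3 − (+299.0)) / (-1) = -92.3 kJ/mol

ΔH_rxn = -92.3 kJ/mol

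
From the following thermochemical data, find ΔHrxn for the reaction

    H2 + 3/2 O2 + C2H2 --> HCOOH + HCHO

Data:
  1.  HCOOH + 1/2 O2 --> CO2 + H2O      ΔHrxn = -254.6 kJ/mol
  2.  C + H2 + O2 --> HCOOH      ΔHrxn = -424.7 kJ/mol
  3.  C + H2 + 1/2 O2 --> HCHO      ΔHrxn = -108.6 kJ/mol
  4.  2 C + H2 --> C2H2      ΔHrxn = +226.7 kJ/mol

ΔHrxn = -760.0 kJ/mol

eq. 1: not needed (CO2 appears nowhere else).
eq. 2 as written: -424.7 kJ/mol
eq. 3 as written (HCHO already on the product side): -108.6 kJ/mol
eq. 4 reversed (reverse to put C2H2 on the reactant side): -226.7 kJ/mol
Summing the manipulated equations, ΔHrxn = (-424.7) + (-108.6) + (-226.7) = -760.0 kJ/mol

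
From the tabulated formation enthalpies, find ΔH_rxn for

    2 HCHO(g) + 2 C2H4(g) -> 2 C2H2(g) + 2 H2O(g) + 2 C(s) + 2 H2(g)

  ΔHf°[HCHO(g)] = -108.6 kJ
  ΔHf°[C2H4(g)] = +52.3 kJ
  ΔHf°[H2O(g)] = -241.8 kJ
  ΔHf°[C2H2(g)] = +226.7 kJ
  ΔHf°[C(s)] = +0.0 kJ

ΔH_rxn = 82.4 kJ

Products: 2·(+226.7) + 2·(-241.8) + 2·(+0.0) + 2·(+0.0) = -30.2
Reactants: 2·(-108.6) + 2·(+52.3) = -112.6
ΔH_rxn = (-30.2) − (-112.6) = 82.4 kJ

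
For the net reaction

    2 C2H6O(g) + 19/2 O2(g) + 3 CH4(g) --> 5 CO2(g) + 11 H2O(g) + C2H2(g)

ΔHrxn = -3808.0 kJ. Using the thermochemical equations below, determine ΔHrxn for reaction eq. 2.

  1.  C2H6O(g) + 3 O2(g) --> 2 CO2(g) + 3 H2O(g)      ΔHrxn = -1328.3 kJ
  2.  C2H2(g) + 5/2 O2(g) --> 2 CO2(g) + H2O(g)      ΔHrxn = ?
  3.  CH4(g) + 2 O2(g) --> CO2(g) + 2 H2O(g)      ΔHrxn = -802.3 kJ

ΔHrxn = -1255.5 kJ

eq. 1 × 2 (×2 to match 2 C2H6O(g) in the target): (2)·(-1328.3) = -2656.6 kJ
eq. 2 reversed (reverse to put C2H2(g) on the product side): contributes −x
eq. 3 × 3 (scale by 3 for the 3 CH4(g)): (3)·(-802.3) = -2406.9 kJ
-3808.0 = (-2656.6) + (-2406.9) − x
x = (-3808.0 − (-5063.5)) / (-1) = -1255.5 kJ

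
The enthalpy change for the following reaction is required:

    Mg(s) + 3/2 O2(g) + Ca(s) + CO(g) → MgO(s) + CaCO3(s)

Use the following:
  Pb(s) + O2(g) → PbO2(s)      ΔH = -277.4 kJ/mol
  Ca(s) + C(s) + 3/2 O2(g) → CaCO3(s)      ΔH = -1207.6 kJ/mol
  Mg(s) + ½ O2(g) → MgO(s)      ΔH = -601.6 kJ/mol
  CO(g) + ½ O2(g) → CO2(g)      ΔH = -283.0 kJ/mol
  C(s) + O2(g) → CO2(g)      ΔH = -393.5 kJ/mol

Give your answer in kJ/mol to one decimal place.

ΔH = -1698.7 kJ/mol

equation 1: not needed (Pb(s) appears nowhere else).
equation 2 as written (CaCO3(s) already on the product side): -1207.6 kJ/mol
equation 3 as written (MgO(s) already on the product side): -601.6 kJ/mol
equation 4 as written (CO(g) already on the reactant side): -283.0 kJ/mol
equation 5 reversed: +393.5 kJ/mol
Since enthalpy is a state function, ΔH = (-1207.6) + (-601.6) + (-283.0) + (+393.5) = -1698.7 kJ/mol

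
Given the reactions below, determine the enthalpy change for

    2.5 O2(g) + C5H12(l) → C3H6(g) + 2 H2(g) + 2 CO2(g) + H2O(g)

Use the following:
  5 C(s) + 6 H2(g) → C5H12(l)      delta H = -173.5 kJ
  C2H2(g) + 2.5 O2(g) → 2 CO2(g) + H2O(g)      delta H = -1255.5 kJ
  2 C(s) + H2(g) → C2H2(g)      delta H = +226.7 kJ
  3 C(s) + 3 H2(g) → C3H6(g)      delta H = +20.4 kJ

equation 1 reversed: +173.5 kJ
equation 2 as written: -1255.5 kJ
equation 3 as written: +226.7 kJ
equation 4 as written: +20.4 kJ
Since enthalpy is a state function, delta H = (+173.5) + (-1255.5) + (+226.7) + (+20.4) = -834.9 kJ

delta H = -834.9 kJ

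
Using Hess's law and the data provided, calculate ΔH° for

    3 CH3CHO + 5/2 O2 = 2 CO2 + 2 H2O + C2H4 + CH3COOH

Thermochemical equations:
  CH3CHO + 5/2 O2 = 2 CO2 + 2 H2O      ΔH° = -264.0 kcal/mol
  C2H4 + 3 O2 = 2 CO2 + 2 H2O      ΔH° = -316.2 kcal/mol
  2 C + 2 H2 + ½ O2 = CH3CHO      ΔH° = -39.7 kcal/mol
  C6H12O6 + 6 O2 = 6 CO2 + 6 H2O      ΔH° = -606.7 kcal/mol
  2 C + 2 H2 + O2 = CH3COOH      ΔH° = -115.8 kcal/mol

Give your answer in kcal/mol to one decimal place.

equation 1 × 2: (2)·(-264.0) = -528.0 kcal/mol
equation 2 reversed: +316.2 kcal/mol
equation 3 reversed: +39.7 kcal/mol
equation 4: not needed.
equation 5 as written: -115.8 kcal/mol
ΔH° = (2)·(-264.0) + (-1)·(-316.2) + (-1)·(-39.7) + (1)·(-115.8) = -287.9 kcal/mol

ΔH° = -287.9 kcal/mol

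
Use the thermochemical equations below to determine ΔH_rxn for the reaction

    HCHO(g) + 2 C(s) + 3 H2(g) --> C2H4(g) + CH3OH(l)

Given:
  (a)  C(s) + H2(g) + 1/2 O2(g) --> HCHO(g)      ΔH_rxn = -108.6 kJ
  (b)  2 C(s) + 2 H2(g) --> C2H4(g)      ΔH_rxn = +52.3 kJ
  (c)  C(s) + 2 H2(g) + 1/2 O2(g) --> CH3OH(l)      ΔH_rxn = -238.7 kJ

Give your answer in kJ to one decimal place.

(a) reversed: +108.6 kJ
(b) as written: +52.3 kJ
(c) as written: -238.7 kJ
By Hess's law, ΔH_rxn = (+108.6) + (+52.3) + (-238.7) = -77.8 kJ

ΔH_rxn = -77.8 kJ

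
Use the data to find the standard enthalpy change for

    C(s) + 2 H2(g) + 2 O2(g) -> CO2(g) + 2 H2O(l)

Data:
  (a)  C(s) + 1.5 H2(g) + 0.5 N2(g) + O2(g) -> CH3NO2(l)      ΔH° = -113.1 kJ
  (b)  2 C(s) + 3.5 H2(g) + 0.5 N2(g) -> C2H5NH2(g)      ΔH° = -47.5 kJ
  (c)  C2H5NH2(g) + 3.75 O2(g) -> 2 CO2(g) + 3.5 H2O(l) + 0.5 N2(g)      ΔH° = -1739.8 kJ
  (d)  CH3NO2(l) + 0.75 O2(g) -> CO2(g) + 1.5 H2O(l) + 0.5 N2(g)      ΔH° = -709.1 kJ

(a) reversed: +113.1 kJ
(b) as written: -47.5 kJ
(c) as written: -1739.8 kJ
(d) reversed: +709.1 kJ
Summing the manipulated equations, ΔH° = (+113.1) + (-47.5) + (-1739.8) + (+709.1) = -965.1 kJ

ΔH° = -965.1 kJ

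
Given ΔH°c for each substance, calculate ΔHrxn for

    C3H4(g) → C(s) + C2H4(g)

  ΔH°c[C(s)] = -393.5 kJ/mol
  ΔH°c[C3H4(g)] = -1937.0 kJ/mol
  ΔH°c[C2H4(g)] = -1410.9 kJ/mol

Using ΔH = Σ nΔHc°(reactants) − Σ nΔHc°(products):
= [1·(-1937.0)] − [1·(-393.5) + 1·(-1410.9)]
= -132.6 kJ/mol

ΔHrxn = -132.6 kJ/mol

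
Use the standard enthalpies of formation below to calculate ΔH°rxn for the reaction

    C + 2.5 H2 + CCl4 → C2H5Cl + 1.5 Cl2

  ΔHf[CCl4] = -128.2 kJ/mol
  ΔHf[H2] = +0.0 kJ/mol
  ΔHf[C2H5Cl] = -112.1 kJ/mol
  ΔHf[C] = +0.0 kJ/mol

ΔH°rxn = Σ nΔHf°(products) − Σ nΔHf°(reactants).
Products: 1·(-112.1) + 3/2·(+0.0) = -112.1
Reactants: 1·(+0.0) + 5/2·(+0.0) + 1·(-128.2) = -128.2
ΔH°rxn = (-112.1) − (-128.2) = 16.1 kJ/mol

ΔH°rxn = 16.1 kJ/mol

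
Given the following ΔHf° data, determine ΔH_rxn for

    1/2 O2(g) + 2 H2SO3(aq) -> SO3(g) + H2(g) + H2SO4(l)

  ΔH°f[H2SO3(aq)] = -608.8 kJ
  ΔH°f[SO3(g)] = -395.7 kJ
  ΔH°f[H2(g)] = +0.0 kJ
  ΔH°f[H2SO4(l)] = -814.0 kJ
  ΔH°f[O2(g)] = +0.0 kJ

ΔH_rxn = 7.9 kJ

ΔH°rxn = Σ nΔHf°(products) − Σ nΔHf°(reactants).
Products: 1·(-395.7) + 1·(+0.0) + 1·(-814.0) = -1209.7
Reactants: 1/2·(+0.0) + 2·(-608.8) = -1217.6
ΔH_rxn = (-1209.7) − (-1217.6) = 7.9 kJ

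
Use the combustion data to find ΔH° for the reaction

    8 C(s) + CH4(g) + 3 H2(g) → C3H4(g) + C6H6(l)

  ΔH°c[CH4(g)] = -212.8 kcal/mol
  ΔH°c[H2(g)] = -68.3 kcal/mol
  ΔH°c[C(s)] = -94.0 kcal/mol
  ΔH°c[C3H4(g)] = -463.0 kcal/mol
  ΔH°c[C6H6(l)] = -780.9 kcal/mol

Using ΔH = Σ nΔHc°(reactants) − Σ nΔHc°(products):
= [8·(-94.0) + 1·(-212.8) + 3·(-68.3)] − [1·(-463.0) + 1·(-780.9)]
= 74.2 kcal/mol

ΔH° = 74.2 kcal/mol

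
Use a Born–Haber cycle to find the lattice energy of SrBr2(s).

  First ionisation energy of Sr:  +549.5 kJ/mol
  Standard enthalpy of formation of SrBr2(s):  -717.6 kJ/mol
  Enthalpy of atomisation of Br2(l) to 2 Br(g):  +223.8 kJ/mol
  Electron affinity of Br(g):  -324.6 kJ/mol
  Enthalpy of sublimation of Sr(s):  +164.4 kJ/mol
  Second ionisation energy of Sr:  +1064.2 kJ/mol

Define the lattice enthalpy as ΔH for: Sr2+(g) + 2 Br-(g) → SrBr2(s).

ΔHf° = 1·ΔHsub + 1·(ΣIE) + 1·D(Br2) + 2·EA + U
-717.6 = 1·(+164.4) + 1·(+1613.7) + 1·(+223.8) + 2·(-324.6) + U
U = -717.6 − (+1352.7) = -2070.3 kJ/mol

U = -2070.3 kJ/mol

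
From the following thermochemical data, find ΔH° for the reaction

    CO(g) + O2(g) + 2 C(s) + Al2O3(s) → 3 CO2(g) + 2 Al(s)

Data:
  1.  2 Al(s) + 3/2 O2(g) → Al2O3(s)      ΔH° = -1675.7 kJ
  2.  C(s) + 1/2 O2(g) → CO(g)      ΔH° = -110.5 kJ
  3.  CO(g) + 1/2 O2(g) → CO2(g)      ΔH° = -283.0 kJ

eq. 1 reversed (Al2O3(s) must end up as a reactant): +1675.7 kJ
eq. 2 × 2 (×2 to match 2 C(s) in the target): (2)·(-110.5) = -221.0 kJ
eq. 3 × 3 (scale by 3 for the 3 CO2(g)): (3)·(-283.0) = -849.0 kJ
Summing the manipulated equations, ΔH° = (-1)·(-1675.7) + (2)·(-110.5) + (3)·(-283.0) = 605.7 kJ

ΔH° = 605.7 kJ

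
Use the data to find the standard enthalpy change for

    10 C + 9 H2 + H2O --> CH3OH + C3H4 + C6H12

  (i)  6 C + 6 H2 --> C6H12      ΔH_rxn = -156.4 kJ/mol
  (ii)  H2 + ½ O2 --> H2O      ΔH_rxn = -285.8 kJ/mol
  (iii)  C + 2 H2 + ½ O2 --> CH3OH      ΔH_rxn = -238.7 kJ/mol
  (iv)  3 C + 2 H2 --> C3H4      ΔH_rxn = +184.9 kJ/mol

(i) as written (C6H12 already on the product side): -156.4 kJ/mol
(ii) reversed (H2O must end up as a reactant): +285.8 kJ/mol
(iii) as written (CH3OH already on the product side): -238.7 kJ/mol
(iv) as written (C3H4 already on the product side): +184.9 kJ/mol
Summing the manipulated equations, ΔH_rxn = (-156.4) + (+285.8) + (-238.7) + (+184.9) = 75.6 kJ/mol

ΔH_rxn = 75.6 kJ/mol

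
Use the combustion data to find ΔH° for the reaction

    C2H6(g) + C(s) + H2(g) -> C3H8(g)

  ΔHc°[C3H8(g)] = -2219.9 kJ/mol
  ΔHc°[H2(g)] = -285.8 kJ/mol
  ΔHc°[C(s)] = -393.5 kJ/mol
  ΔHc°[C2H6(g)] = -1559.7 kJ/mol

With combustion enthalpies, reactants minus products:
= [1·(-1559.7) + 1·(-393.5) + 1·(-285.8)] − [1·(-2219.9)]
= -19.1 kJ/mol

ΔH° = -19.1 kJ/mol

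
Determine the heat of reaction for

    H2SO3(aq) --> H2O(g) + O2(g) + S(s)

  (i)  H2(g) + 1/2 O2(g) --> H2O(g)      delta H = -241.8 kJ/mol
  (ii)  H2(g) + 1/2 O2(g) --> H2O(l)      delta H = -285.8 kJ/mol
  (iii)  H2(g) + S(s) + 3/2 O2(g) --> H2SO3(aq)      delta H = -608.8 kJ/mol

(i) as written: -241.8 kJ/mol
(ii): not needed.
(iii) reversed: +608.8 kJ/mol
Summing the manipulated equations, delta H = (1)·(-241.8) + (-1)·(-608.8) = 367.0 kJ/mol

delta H = 367.0 kJ/mol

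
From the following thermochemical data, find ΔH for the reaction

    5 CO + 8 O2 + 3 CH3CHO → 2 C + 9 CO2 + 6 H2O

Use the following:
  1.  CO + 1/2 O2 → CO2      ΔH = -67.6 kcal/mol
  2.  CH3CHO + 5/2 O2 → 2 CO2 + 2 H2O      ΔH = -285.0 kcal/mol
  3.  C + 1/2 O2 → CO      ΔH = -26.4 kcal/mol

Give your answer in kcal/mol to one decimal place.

ΔH = -1005.0 kcal/mol

eq. 1 × 3: (3)·(-67.6) = -202.8 kcal/mol
eq. 2 × 3: (3)·(-285.0) = -855.0 kcal/mol
eq. 3 reversed and × 2: (-2)·(-26.4) = +52.8 kcal/mol
ΔH = (3)·(-67.6) + (3)·(-285.0) + (-2)·(-26.4) = -1005.0 kcal/mol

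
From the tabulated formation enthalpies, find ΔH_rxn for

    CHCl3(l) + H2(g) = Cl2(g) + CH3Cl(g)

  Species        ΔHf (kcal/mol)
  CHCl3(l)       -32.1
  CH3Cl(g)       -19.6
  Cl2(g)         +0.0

Products: 1·(+0.0) + 1·(-19.6) = -19.6
Reactants: 1·(-32.1) + 1·(+0.0) = -32.1
ΔH_rxn = (-19.6) − (-32.1) = 12.5 kcal/mol

ΔH_rxn = 12.5 kcal/mol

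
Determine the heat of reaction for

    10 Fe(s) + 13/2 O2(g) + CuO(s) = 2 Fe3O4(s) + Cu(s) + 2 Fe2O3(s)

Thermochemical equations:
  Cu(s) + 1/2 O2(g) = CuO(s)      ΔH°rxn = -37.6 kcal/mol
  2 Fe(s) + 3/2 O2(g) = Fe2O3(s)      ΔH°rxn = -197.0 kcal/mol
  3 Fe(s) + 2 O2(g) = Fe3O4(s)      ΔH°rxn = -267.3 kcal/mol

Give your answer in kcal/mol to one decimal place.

equation 1 reversed (reverse to put CuO(s) on the reactant side): +37.6 kcal/mol
equation 2 × 2 (×2 to match 2 Fe2O3(s) in the target): (2)·(-197.0) = -394.0 kcal/mol
equation 3 × 2 (scale by 2 for the 2 Fe3O4(s)): (2)·(-267.3) = -534.6 kcal/mol
Combining the equations, ΔH°rxn = (-1)·(-37.6) + (2)·(-197.0) + (2)·(-267.3) = -891.0 kcal/mol

ΔH°rxn = -891.0 kcal/mol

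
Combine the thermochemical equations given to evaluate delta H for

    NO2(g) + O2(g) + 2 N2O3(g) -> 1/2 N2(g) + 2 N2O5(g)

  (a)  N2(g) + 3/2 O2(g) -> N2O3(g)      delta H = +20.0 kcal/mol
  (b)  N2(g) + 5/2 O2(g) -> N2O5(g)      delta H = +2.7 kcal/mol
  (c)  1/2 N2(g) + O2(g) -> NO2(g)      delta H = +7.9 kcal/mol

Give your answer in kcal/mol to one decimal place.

delta H = -42.5 kcal/mol

(a) reversed and × 2 (N2O3(g) must end up as a reactant; ×2 to match 2 N2O3(g) in the target): (-2)·(+20.0) = -40.0 kcal/mol
(b) × 2 (scale by 2 for the 2 N2O5(g)): (2)·(+2.7) = +5.4 kcal/mol
(c) reversed (reverse to put NO2(g) on the reactant side): -7.9 kcal/mol
delta H = (-2)·(+20.0) + (2)·(+2.7) + (-1)·(+7.9) = -42.5 kcal/mol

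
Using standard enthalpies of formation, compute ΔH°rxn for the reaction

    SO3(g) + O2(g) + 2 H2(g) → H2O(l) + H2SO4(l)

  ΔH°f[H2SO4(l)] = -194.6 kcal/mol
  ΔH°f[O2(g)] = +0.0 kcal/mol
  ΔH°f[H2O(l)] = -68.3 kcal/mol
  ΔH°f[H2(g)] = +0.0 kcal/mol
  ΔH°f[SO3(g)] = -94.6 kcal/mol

ΔH°rxn = -168.3 kcal/mol

Products: 1·(-68.3) + 1·(-194.6) = -262.9
Reactants: 1·(-94.6) + 1·(+0.0) + 2·(+0.0) = -94.6
ΔH°rxn = (-262.9) − (-94.6) = -168.3 kcal/mol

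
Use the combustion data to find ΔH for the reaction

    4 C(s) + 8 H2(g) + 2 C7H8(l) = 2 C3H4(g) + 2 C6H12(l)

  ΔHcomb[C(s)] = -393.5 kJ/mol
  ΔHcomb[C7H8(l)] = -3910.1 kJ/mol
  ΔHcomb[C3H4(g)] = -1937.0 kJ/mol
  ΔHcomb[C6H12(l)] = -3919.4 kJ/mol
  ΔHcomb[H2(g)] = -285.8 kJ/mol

With combustion enthalpies, reactants minus products:
= [4·(-393.5) + 8·(-285.8) + 2·(-3910.1)] − [2·(-1937.0) + 2·(-3919.4)]
= 32.2 kJ/mol

ΔH = 32.2 kJ/mol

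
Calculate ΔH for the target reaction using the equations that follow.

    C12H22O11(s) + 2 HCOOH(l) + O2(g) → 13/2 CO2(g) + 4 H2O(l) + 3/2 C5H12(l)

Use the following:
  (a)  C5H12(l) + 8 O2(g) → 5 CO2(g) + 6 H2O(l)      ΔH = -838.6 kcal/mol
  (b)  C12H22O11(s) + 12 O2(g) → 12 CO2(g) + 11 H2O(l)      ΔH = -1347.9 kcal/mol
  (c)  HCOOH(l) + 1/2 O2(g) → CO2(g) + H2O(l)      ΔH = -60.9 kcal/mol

ΔH = -211.8 kcal/mol

(a) reversed and × 3/2 (C5H12(l) must end up as a product; ×3/2 to match 3/2 C5H12(l) in the target): (-3/2)·(-838.6) = +1257.9 kcal/mol
(b) as written (C12H22O11(s) already on the reactant side): -1347.9 kcal/mol
(c) × 2 (scale by 2 for the 2 HCOOH(l)): (2)·(-60.9) = -121.8 kcal/mol
By Hess's law, ΔH = (+1257.9) + (-1347.9) + (-121.8) = -211.8 kcal/mol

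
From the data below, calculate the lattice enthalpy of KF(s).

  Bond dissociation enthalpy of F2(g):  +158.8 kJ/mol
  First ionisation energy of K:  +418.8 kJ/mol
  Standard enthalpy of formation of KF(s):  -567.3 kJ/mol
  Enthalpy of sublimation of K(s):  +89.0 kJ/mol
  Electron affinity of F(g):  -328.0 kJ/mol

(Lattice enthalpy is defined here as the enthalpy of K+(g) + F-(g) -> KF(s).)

ΔHf° = 1·ΔHsub + 1·(ΣIE) + 1/2·D(F2) + 1·EA + U
-567.3 = 1·(+89.0) + 1·(+418.8) + 1/2·(+158.8) + 1·(-328.0) + U
U = -567.3 − (+259.2) = -826.5 kJ/mol

U = -826.5 kJ/mol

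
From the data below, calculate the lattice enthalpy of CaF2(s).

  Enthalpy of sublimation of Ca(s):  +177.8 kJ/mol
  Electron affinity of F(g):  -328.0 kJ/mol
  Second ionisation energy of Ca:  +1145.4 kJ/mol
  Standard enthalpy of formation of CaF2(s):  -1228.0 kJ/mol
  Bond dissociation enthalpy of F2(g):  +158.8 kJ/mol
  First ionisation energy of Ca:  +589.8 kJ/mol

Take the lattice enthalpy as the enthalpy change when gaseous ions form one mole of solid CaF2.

ΔHf° = 1·ΔHsub + 1·(ΣIE) + 1·D(F2) + 2·EA + U
-1228.0 = 1·(+177.8) + 1·(+1735.2) + 1·(+158.8) + 2·(-328.0) + U
U = -1228.0 − (+1415.8) = -2643.8 kJ/mol

U = -2643.8 kJ/mol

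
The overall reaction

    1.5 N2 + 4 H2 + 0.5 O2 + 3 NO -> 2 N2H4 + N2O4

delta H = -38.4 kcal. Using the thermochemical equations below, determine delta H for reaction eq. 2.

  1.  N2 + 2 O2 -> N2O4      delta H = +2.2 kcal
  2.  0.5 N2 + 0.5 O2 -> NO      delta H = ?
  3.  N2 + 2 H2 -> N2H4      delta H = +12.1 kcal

delta H = 21.6 kcal

eq. 1 as written (N2O4 already on the product side): +2.2 kcal
eq. 2 reversed and × 3 (reverse to put NO on the reactant side; ×3 to match 3 NO in the target): contributes −3·x
eq. 3 × 2 (×2 to match 2 N2H4 in the target): (2)·(+12.1) = +24.2 kcal
-38.4 = (+2.2) + (+24.2) − 3·x
x = (-38.4 − (+26.4)) / (-3) = 21.6 kcal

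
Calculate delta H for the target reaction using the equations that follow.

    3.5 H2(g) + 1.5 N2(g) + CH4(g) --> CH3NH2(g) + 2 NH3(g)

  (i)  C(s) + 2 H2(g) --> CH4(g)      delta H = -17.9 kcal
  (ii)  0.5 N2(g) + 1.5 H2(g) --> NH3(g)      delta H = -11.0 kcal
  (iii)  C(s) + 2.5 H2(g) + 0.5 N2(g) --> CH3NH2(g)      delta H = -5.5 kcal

(i) reversed: +17.9 kcal
(ii) × 2: (2)·(-11.0) = -22.0 kcal
(iii) as written: -5.5 kcal
By Hess's law, delta H = (-1)·(-17.9) + (2)·(-11.0) + (1)·(-5.5) = -9.6 kcal

delta H = -9.6 kcal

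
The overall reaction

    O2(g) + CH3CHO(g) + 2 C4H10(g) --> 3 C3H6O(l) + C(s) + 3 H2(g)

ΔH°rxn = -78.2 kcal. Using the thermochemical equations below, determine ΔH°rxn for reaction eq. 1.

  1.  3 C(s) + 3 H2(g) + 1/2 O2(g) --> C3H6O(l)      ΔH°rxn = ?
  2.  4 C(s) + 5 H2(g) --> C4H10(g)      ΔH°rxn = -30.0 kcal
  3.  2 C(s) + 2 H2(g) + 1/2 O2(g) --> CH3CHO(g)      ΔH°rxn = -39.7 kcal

eq. 1 × 3: contributes 3·x
eq. 2 reversed and × 2: (-2)·(-30.0) = +60.0 kcal
eq. 3 reversed: +39.7 kcal
-78.2 = (+60.0) + (+39.7) + 3·x
x = (-78.2 − (+99.7)) / (3) = -59.3 kcal

ΔH°rxn = -59.3 kcal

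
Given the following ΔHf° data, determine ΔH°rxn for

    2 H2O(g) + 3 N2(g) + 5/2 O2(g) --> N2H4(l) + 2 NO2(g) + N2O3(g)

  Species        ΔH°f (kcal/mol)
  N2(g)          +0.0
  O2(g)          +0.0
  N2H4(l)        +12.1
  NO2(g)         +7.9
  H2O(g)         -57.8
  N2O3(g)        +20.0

ΔH°rxn = 163.5 kcal/mol

Products: 1·(+12.1) + 2·(+7.9) + 1·(+20.0) = +47.9
Reactants: 2·(-57.8) + 3·(+0.0) + 5/2·(+0.0) = -115.6
ΔH°rxn = (+47.9) − (-115.6) = 163.5 kcal/mol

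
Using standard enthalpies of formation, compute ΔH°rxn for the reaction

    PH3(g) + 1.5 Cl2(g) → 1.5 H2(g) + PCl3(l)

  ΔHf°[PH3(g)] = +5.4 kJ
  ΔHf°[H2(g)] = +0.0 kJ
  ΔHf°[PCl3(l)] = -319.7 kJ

Products: 3/2·(+0.0) + 1·(-319.7) = -319.7
Reactants: 1·(+5.4) + 3/2·(+0.0) = +5.4
ΔH°rxn = (-319.7) − (+5.4) = -325.1 kJ

ΔH°rxn = -325.1 kJ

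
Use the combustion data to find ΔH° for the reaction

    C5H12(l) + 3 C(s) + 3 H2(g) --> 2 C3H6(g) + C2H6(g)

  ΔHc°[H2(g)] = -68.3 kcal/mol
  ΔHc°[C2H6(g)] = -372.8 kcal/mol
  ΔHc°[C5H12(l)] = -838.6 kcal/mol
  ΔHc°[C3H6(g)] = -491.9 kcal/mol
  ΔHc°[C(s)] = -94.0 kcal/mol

ΔH° = 31.1 kcal/mol

Using ΔH = Σ nΔHc°(reactants) − Σ nΔHc°(products):
= [1·(-838.6) + 3·(-94.0) + 3·(-68.3)] − [2·(-491.9) + 1·(-372.8)]
= 31.1 kcal/mol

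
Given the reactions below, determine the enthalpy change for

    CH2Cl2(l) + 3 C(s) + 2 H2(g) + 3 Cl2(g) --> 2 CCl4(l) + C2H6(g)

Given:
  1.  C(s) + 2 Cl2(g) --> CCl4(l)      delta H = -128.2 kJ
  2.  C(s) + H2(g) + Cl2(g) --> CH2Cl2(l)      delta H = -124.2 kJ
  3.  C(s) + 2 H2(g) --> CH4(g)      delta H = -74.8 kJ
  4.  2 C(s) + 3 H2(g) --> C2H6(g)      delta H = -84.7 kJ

eq. 1 × 2: (2)·(-128.2) = -256.4 kJ
eq. 2 reversed: +124.2 kJ
eq. 3: not needed.
eq. 4 as written: -84.7 kJ
Since enthalpy is a state function, delta H = (2)·(-128.2) + (-1)·(-124.2) + (1)·(-84.7) = -216.9 kJ

delta H = -216.9 kJ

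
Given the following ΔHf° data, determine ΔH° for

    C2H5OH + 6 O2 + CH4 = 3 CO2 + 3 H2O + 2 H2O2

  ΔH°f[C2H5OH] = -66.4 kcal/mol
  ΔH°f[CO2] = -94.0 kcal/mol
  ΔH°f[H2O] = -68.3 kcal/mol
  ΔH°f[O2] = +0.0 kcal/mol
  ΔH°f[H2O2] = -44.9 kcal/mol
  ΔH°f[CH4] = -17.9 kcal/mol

ΔH° = -492.4 kcal/mol

ΔH°rxn = Σ nΔHf°(products) − Σ nΔHf°(reactants).
Products: 3·(-94.0) + 3·(-68.3) + 2·(-44.9) = -576.7
Reactants: 1·(-66.4) + 6·(+0.0) + 1·(-17.9) = -84.3
ΔH° = (-576.7) − (-84.3) = -492.4 kcal/mol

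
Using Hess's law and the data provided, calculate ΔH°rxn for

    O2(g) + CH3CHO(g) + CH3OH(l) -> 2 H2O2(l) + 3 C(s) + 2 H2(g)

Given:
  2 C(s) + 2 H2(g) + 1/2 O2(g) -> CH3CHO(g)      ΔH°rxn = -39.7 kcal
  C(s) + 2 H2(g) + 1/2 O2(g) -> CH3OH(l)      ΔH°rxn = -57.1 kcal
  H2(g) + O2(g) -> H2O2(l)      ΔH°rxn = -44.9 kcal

ΔH°rxn = 7.0 kcal

equation 1 reversed: +39.7 kcal
equation 2 reversed: +57.1 kcal
equation 3 × 2: (2)·(-44.9) = -89.8 kcal
Summing the manipulated equations, ΔH°rxn = (-1)·(-39.7) + (-1)·(-57.1) + (2)·(-44.9) = 7.0 kcal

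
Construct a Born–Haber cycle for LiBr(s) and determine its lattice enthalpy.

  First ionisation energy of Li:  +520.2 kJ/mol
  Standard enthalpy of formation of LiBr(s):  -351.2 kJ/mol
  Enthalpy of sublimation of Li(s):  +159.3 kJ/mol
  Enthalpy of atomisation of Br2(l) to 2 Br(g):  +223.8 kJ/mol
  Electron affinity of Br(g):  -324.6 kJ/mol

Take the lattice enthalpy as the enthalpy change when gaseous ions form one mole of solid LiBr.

U = -818.0 kJ/mol

ΔHf° = 1·ΔHsub + 1·(ΣIE) + 1/2·D(Br2) + 1·EA + U
-351.2 = 1·(+159.3) + 1·(+520.2) + 1/2·(+223.8) + 1·(-324.6) + U
U = -351.2 − (+466.8) = -818.0 kJ/mol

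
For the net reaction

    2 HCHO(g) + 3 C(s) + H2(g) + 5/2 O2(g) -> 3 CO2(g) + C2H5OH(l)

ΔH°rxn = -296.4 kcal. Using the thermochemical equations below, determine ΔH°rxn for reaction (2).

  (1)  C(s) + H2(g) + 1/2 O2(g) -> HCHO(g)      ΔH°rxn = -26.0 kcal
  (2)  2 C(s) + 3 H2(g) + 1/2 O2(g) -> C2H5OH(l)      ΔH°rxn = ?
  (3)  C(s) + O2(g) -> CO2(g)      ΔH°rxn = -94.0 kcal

(1) reversed and × 2: (-2)·(-26.0) = +52.0 kcal
(2) as written: contributes x
(3) × 3: (3)·(-94.0) = -282.0 kcal
-296.4 = (+52.0) + (-282.0) + x
x = (-296.4 − (-230.0)) / (1) = -66.4 kcal

ΔH°rxn = -66.4 kcal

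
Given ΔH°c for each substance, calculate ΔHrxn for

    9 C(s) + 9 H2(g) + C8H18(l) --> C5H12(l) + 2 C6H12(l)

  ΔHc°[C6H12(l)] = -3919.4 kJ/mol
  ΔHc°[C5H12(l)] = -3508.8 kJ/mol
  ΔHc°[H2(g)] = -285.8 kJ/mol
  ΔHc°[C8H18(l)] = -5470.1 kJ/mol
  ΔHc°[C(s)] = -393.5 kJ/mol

With combustion enthalpies, reactants minus products:
= [9·(-393.5) + 9·(-285.8) + 1·(-5470.1)] − [1·(-3508.8) + 2·(-3919.4)]
= -236.2 kJ/mol

ΔHrxn = -236.2 kJ/mol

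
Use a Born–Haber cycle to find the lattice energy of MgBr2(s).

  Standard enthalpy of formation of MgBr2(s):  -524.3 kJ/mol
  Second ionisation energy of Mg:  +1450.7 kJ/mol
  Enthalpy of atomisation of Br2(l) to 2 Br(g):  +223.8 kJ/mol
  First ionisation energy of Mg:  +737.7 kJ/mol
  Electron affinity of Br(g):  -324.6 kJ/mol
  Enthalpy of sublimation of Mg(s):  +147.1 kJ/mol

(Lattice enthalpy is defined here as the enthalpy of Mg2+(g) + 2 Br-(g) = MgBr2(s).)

U = -2434.4 kJ/mol

ΔHf° = 1·ΔHsub + 1·(ΣIE) + 1·D(Br2) + 2·EA + U
-524.3 = 1·(+147.1) + 1·(+2188.4) + 1·(+223.8) + 2·(-324.6) + U
U = -524.3 − (+1910.1) = -2434.4 kJ/mol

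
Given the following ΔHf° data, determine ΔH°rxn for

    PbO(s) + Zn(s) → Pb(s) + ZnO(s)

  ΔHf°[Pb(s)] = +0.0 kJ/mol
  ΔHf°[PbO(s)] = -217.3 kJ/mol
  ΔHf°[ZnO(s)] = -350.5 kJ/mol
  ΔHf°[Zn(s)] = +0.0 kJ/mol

ΔH°rxn = -133.2 kJ/mol

Products: 1·(+0.0) + 1·(-350.5) = -350.5
Reactants: 1·(-217.3) + 1·(+0.0) = -217.3
ΔH°rxn = (-350.5) − (-217.3) = -133.2 kJ/mol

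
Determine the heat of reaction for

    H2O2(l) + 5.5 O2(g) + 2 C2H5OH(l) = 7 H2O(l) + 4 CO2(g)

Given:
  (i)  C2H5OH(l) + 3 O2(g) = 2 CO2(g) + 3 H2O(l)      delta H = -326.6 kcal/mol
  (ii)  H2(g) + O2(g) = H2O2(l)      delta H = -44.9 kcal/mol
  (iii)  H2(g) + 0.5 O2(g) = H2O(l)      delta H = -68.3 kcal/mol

delta H = -676.6 kcal/mol

(i) × 2 (×2 to match 2 C2H5OH(l) in the target): (2)·(-326.6) = -653.2 kcal/mol
(ii) reversed (reverse to put H2O2(l) on the reactant side): +44.9 kcal/mol
(iii) as written: -68.3 kcal/mol
delta H = (-653.2) + (+44.9) + (-68.3) = -676.6 kcal/mol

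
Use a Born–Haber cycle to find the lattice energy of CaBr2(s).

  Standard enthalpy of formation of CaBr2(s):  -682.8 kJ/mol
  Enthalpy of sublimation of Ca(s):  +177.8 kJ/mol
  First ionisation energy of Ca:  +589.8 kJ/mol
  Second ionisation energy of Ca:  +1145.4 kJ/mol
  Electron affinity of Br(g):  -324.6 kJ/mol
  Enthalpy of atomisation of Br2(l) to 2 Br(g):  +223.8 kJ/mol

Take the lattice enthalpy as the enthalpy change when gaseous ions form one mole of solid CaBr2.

U = -2170.4 kJ/mol

ΔHf° = 1·ΔHsub + 1·(ΣIE) + 1·D(Br2) + 2·EA + U
-682.8 = 1·(+177.8) + 1·(+1735.2) + 1·(+223.8) + 2·(-324.6) + U
U = -682.8 − (+1487.6) = -2170.4 kJ/mol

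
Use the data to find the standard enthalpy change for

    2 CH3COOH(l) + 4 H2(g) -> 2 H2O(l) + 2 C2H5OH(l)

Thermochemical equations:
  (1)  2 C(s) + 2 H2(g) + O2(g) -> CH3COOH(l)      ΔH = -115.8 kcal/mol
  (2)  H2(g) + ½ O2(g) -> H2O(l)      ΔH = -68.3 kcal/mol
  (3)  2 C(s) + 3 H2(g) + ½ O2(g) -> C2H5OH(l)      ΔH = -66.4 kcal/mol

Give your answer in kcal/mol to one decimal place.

(1) reversed and × 2: (-2)·(-115.8) = +231.6 kcal/mol
(2) × 2: (2)·(-68.3) = -136.6 kcal/mol
(3) × 2: (2)·(-66.4) = -132.8 kcal/mol
ΔH = (-2)·(-115.8) + (2)·(-68.3) + (2)·(-66.4) = -37.8 kcal/mol

ΔH = -37.8 kcal/mol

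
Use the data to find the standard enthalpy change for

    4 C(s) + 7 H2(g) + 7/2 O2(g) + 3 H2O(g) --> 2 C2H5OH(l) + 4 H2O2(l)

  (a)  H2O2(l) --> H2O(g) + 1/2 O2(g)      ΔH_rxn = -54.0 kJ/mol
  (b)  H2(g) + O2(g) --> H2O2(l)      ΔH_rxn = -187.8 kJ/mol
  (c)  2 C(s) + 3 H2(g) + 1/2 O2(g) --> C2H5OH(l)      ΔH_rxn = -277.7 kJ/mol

(a) reversed and × 3: (-3)·(-54.0) = +162.0 kJ/mol
(b) as written: -187.8 kJ/mol
(c) × 2: (2)·(-277.7) = -555.4 kJ/mol
By Hess's law, ΔH_rxn = (+162.0) + (-187.8) + (-555.4) = -581.2 kJ/mol

ΔH_rxn = -581.2 kJ/mol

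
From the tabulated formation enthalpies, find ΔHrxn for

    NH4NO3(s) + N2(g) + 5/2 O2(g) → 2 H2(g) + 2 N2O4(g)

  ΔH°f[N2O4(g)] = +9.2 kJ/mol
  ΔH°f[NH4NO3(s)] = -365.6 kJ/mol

ΔH°rxn = Σ nΔHf°(products) − Σ nΔHf°(reactants).
Products: 2·(+0.0) + 2·(+9.2) = +18.4
Reactants: 1·(-365.6) + 1·(+0.0) + 5/2·(+0.0) = -365.6
ΔHrxn = (+18.4) − (-365.6) = 384.0 kJ/mol

ΔHrxn = 384.0 kJ/mol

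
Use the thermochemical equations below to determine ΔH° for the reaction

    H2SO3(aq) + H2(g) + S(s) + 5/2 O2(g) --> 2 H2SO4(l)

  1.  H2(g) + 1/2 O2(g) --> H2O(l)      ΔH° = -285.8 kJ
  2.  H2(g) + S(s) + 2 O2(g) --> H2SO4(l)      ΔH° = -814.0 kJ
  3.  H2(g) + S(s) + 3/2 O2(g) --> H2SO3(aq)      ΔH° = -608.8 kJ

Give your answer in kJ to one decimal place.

eq. 1: not needed.
eq. 2 × 2: (2)·(-814.0) = -1628.0 kJ
eq. 3 reversed: +608.8 kJ
ΔH° = (-1628.0) + (+608.8) = -1019.2 kJ

ΔH° = -1019.2 kJ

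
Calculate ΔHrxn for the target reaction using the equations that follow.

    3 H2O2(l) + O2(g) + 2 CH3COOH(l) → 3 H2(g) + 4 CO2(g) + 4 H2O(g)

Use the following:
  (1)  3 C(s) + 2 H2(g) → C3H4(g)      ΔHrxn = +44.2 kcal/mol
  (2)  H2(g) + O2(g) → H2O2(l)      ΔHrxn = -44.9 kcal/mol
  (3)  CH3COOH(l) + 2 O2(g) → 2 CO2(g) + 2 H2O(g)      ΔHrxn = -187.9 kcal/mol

(1): not needed.
(2) reversed and × 3: (-3)·(-44.9) = +134.7 kcal/mol
(3) × 2: (2)·(-187.9) = -375.8 kcal/mol
Since enthalpy is a state function, ΔHrxn = (+134.7) + (-375.8) = -241.1 kcal/mol

ΔHrxn = -241.1 kcal/mol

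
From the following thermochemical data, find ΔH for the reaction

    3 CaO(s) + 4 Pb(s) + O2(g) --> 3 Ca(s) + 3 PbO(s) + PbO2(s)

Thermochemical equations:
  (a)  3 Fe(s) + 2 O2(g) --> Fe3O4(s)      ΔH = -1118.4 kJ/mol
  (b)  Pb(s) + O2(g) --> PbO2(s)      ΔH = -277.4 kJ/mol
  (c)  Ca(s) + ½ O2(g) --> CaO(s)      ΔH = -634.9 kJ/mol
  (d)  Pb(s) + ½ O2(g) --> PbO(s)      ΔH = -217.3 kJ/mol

ΔH = 975.4 kJ/mol

(a): not needed (Fe(s) appears nowhere else).
(b) as written (PbO2(s) already on the product side): -277.4 kJ/mol
(c) reversed and × 3 (CaO(s) must end up as a reactant; scale by 3 for the 3 CaO(s)): (-3)·(-634.9) = +1904.7 kJ/mol
(d) × 3 (×3 to match 3 PbO(s) in the target): (3)·(-217.3) = -651.9 kJ/mol
ΔH = (1)·(-277.4) + (-3)·(-634.9) + (3)·(-217.3) = 975.4 kJ/mol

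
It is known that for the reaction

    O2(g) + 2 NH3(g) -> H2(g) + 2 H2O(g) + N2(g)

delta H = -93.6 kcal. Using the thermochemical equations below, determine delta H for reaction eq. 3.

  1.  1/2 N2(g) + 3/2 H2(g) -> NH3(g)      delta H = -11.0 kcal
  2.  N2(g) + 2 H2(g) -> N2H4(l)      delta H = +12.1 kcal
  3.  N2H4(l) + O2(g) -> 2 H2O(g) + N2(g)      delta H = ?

eq. 1 reversed and × 2: (-2)·(-11.0) = +22.0 kcal
eq. 2 as written: +12.1 kcal
eq. 3 as written: contributes x
-93.6 = (+22.0) + (+12.1) + x
x = (-93.6 − (+34.1)) / (1) = -127.7 kcal

delta H = -127.7 kcal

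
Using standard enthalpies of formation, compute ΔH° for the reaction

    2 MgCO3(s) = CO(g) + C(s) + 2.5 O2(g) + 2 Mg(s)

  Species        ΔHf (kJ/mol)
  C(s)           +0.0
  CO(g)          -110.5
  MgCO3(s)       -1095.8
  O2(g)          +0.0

Products: 1·(-110.5) + 1·(+0.0) + 5/2·(+0.0) + 2·(+0.0) = -110.5
Reactants: 2·(-1095.8) = -2191.6
ΔH° = (-110.5) − (-2191.6) = 2081.1 kJ/mol

ΔH° = 2081.1 kJ/mol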